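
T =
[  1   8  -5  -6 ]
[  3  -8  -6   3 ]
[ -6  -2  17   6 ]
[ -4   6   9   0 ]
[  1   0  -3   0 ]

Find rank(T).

Row reduce to echelon form.
R2 ← R2 − (3)·R1: [0, -32, 9, 21]
R3 ← R3 + (6)·R1: [0, 46, -13, -30]
R4 ← R4 + (4)·R1: [0, 38, -11, -24]
R5 ← R5 − R1: [0, -8, 2, 6]
R3 ← R3 + (23/16)·R2: [0, 0, -1/16, 3/16]
R4 ← R4 + (19/16)·R2: [0, 0, -5/16, 15/16]
R5 ← R5 − (1/4)·R2: [0, 0, -1/4, 3/4]
R4 ← R4 − (5)·R3: [0, 0, 0, 0]
R5 ← R5 − (4)·R3: [0, 0, 0, 0]
Echelon form has 3 nonzero rows, so rank(T) = 3.

3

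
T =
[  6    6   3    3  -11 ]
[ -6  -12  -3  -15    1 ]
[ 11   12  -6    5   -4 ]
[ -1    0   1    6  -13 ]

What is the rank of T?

4

Row reduce to echelon form.
R2 ← R2 + R1: [0, -6, 0, -12, -10]
R3 ← R3 − (11/6)·R1: [0, 1, -23/2, -1/2, 97/6]
R4 ← R4 + (1/6)·R1: [0, 1, 3/2, 13/2, -89/6]
R3 ← R3 + (1/6)·R2: [0, 0, -23/2, -5/2, 29/2]
R4 ← R4 + (1/6)·R2: [0, 0, 3/2, 9/2, -33/2]
R4 ← R4 + (3/23)·R3: [0, 0, 0, 96/23, -336/23]
Echelon form has 4 nonzero rows, so rank(T) = 4.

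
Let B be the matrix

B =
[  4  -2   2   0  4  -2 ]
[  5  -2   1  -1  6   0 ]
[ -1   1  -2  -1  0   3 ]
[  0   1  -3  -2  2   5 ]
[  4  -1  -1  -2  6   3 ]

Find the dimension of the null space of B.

4

Row reduce to echelon form.
R2 ← R2 − (5/4)·R1: [0, 1/2, -3/2, -1, 1, 5/2]
R3 ← R3 + (1/4)·R1: [0, 1/2, -3/2, -1, 1, 5/2]
R5 ← R5 − R1: [0, 1, -3, -2, 2, 5]
R3 ← R3 − R2: [0, 0, 0, 0, 0, 0]
R4 ← R4 − (2)·R2: [0, 0, 0, 0, 0, 0]
R5 ← R5 − (2)·R2: [0, 0, 0, 0, 0, 0]
2 nonzero rows, so rank(B) = 2.
B has 6 columns; by rank–nullity, nullity = 6 − 2 = 4.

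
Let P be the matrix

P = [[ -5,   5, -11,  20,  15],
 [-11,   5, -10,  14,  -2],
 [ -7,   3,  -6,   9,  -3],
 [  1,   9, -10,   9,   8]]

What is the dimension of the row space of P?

4

Row reduce to echelon form.
R2 ← R2 − (11/5)·R1: [0, -6, 71/5, -30, -35]
R3 ← R3 − (7/5)·R1: [0, -4, 47/5, -19, -24]
R4 ← R4 + (1/5)·R1: [0, 10, -61/5, 13, 11]
R3 ← R3 − (2/3)·R2: [0, 0, -1/15, 1, -2/3]
R4 ← R4 + (5/3)·R2: [0, 0, 172/15, -37, -142/3]
R4 ← R4 + (172)·R3: [0, 0, 0, 135, -162]
Echelon form has 4 nonzero rows, so rank(P) = 4.
The row space has dimension equal to the rank: 4.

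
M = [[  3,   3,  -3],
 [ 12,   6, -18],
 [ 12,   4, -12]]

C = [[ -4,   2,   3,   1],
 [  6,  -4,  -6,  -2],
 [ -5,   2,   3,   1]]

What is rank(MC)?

First compute MC:
[[ 21, -12, -18,  -6],
 [ 78, -36, -54, -18],
 [ 36, -16, -24,  -8]]
Now row reduce the product.
R2 ← R2 − (26/7)·R1: [0, 60/7, 90/7, 30/7]
R3 ← R3 − (12/7)·R1: [0, 32/7, 48/7, 16/7]
R3 ← R3 − (8/15)·R2: [0, 0, 0, 0]
2 nonzero rows, so rank(MC) = 2.

2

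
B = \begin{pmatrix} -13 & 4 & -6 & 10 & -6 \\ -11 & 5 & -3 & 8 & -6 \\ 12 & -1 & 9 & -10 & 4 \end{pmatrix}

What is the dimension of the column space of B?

2

Row reduce to echelon form.
R2 ← R2 − (11/13)·R1: [0, 21/13, 27/13, -6/13, -12/13]
R3 ← R3 + (12/13)·R1: [0, 35/13, 45/13, -10/13, -20/13]
R3 ← R3 − (5/3)·R2: [0, 0, 0, 0, 0]
Echelon form has 2 nonzero rows, so rank(B) = 2.
The column space has dimension equal to the rank: 2.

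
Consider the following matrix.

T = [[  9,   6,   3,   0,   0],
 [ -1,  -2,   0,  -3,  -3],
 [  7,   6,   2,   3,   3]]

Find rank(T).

Row reduce to echelon form.
R2 ← R2 + (1/9)·R1: [0, -4/3, 1/3, -3, -3]
R3 ← R3 − (7/9)·R1: [0, 4/3, -1/3, 3, 3]
R3 ← R3 + R2: [0, 0, 0, 0, 0]
Echelon form has 2 nonzero rows, so rank(T) = 2.

2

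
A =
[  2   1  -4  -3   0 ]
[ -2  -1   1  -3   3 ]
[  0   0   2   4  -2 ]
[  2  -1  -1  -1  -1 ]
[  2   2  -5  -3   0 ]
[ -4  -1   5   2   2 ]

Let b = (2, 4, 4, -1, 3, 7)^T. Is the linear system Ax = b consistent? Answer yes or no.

Row reduce the augmented matrix [A | b].
R2 ← R2 + R1: [0, 0, -3, -6, 3, 6]
R4 ← R4 − R1: [0, -2, 3, 2, -1, -3]
R5 ← R5 − R1: [0, 1, -1, 0, 0, 1]
R6 ← R6 + (2)·R1: [0, 1, -3, -4, 2, 11]
Swap R2 ↔ R4
R5 ← R5 + (1/2)·R2: [0, 0, 1/2, 1, -1/2, -1/2]
R6 ← R6 + (1/2)·R2: [0, 0, -3/2, -3, 3/2, 19/2]
R4 ← R4 + (3/2)·R3: [0, 0, 0, 0, 0, 12]
R5 ← R5 − (1/4)·R3: [0, 0, 0, 0, 0, -3/2]
R6 ← R6 + (3/4)·R3: [0, 0, 0, 0, 0, 25/2]
R5 ← R5 + (1/8)·R4: [0, 0, 0, 0, 0, 0]
R6 ← R6 − (25/24)·R4: [0, 0, 0, 0, 0, 0]
The echelon form has 4 nonzero rows; the last pivot sits in the augmented column, so rank(A) = 3 but rank([A|b]) = 4.
Since the ranks differ, the system is inconsistent.

no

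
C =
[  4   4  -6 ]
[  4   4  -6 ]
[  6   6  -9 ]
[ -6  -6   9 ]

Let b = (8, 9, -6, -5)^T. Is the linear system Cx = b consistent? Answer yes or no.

no

Row reduce the augmented matrix [C | b].
R2 ← R2 − R1: [0, 0, 0, 1]
R3 ← R3 − (3/2)·R1: [0, 0, 0, -18]
R4 ← R4 + (3/2)·R1: [0, 0, 0, 7]
R3 ← R3 + (18)·R2: [0, 0, 0, 0]
R4 ← R4 − (7)·R2: [0, 0, 0, 0]
The echelon form has 2 nonzero rows; the last pivot sits in the augmented column, so rank(C) = 1 but rank([C|b]) = 2.
Since the ranks differ, the system is inconsistent.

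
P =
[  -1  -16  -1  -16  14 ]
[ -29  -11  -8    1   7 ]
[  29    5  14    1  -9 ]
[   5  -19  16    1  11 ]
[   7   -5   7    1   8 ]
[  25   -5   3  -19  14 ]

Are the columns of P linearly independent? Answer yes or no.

Row reduce P to echelon form.
R2 ← R2 − (29)·R1: [0, 453, 21, 465, -399]
R3 ← R3 + (29)·R1: [0, -459, -15, -463, 397]
R4 ← R4 + (5)·R1: [0, -99, 11, -79, 81]
R5 ← R5 + (7)·R1: [0, -117, 0, -111, 106]
R6 ← R6 + (25)·R1: [0, -405, -22, -419, 364]
R3 ← R3 + (153/151)·R2: [0, 0, 948/151, 1232/151, -1100/151]
R4 ← R4 + (33/151)·R2: [0, 0, 2354/151, 3416/151, -936/151]
R5 ← R5 + (39/151)·R2: [0, 0, 819/151, 1374/151, 445/151]
R6 ← R6 + (135/151)·R2: [0, 0, -487/151, -494/151, 1099/151]
R4 ← R4 − (1177/474)·R3: [0, 0, 0, 560/237, 2818/237]
R5 ← R5 − (273/316)·R3: [0, 0, 0, 162/79, 730/79]
R6 ← R6 + (487/948)·R3: [0, 0, 0, 218/237, 838/237]
R5 ← R5 − (243/280)·R4: [0, 0, 0, 0, -151/140]
R6 ← R6 − (109/280)·R4: [0, 0, 0, 0, -153/140]
R6 ← R6 − (153/151)·R5: [0, 0, 0, 0, 0]
5 pivots among 5 columns.
Every column is a pivot column, so the columns are linearly independent.

yes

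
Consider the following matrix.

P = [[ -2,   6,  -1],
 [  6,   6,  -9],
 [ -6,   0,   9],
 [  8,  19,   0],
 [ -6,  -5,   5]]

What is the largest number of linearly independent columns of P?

Row reduce to echelon form.
R2 ← R2 + (3)·R1: [0, 24, -12]
R3 ← R3 − (3)·R1: [0, -18, 12]
R4 ← R4 + (4)·R1: [0, 43, -4]
R5 ← R5 − (3)·R1: [0, -23, 8]
R3 ← R3 + (3/4)·R2: [0, 0, 3]
R4 ← R4 − (43/24)·R2: [0, 0, 35/2]
R5 ← R5 + (23/24)·R2: [0, 0, -7/2]
R4 ← R4 − (35/6)·R3: [0, 0, 0]
R5 ← R5 + (7/6)·R3: [0, 0, 0]
Echelon form has 3 nonzero rows, so rank(P) = 3.
The rank gives the maximum number of linearly independent columns: 3.

3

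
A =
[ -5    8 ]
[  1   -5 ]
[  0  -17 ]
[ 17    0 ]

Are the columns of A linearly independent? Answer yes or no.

Row reduce A to echelon form.
R2 ← R2 + (1/5)·R1: [0, -17/5]
R4 ← R4 + (17/5)·R1: [0, 136/5]
R3 ← R3 − (5)·R2: [0, 0]
R4 ← R4 + (8)·R2: [0, 0]
2 pivots among 2 columns.
Every column is a pivot column, so the columns are linearly independent.

yes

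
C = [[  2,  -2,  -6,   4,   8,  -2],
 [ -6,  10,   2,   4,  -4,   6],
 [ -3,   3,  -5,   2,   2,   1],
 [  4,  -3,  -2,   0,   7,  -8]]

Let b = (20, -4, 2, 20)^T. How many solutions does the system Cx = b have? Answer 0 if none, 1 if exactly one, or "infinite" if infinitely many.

infinite

Row reduce the augmented matrix [C | b].
R2 ← R2 + (3)·R1: [0, 4, -16, 16, 20, 0, 56]
R3 ← R3 + (3/2)·R1: [0, 0, -14, 8, 14, -2, 32]
R4 ← R4 − (2)·R1: [0, 1, 10, -8, -9, -4, -20]
R4 ← R4 − (1/4)·R2: [0, 0, 14, -12, -14, -4, -34]
R4 ← R4 + R3: [0, 0, 0, -4, 0, -6, -2]
The echelon form has 4 nonzero rows, and every pivot lies in the first 6 columns, so rank(C) = rank([C|b]) = 4.
The system is consistent.
rank = 4 < 6 unknowns, so there are infinitely many solutions.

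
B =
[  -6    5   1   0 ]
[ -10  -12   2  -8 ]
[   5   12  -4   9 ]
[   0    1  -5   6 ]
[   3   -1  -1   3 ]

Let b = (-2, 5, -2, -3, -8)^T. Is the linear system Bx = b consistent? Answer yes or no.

Row reduce the augmented matrix [B | b].
R2 ← R2 − (5/3)·R1: [0, -61/3, 1/3, -8, 25/3]
R3 ← R3 + (5/6)·R1: [0, 97/6, -19/6, 9, -11/3]
R5 ← R5 + (1/2)·R1: [0, 3/2, -1/2, 3, -9]
R3 ← R3 + (97/122)·R2: [0, 0, -177/61, 161/61, 361/122]
R4 ← R4 + (3/61)·R2: [0, 0, -304/61, 342/61, -158/61]
R5 ← R5 + (9/122)·R2: [0, 0, -29/61, 147/61, -1023/122]
R4 ← R4 − (304/177)·R3: [0, 0, 0, 190/177, -1358/177]
R5 ← R5 − (29/177)·R3: [0, 0, 0, 350/177, -1570/177]
R5 ← R5 − (35/19)·R4: [0, 0, 0, 0, 100/19]
The echelon form has 5 nonzero rows; the last pivot sits in the augmented column, so rank(B) = 4 but rank([B|b]) = 5.
Since the ranks differ, the system is inconsistent.

no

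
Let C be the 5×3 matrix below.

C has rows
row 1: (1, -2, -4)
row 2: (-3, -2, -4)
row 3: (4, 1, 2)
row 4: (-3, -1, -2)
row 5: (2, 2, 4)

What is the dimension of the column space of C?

Row reduce to echelon form.
R2 ← R2 + (3)·R1: [0, -8, -16]
R3 ← R3 − (4)·R1: [0, 9, 18]
R4 ← R4 + (3)·R1: [0, -7, -14]
R5 ← R5 − (2)·R1: [0, 6, 12]
R3 ← R3 + (9/8)·R2: [0, 0, 0]
R4 ← R4 − (7/8)·R2: [0, 0, 0]
R5 ← R5 + (3/4)·R2: [0, 0, 0]
Echelon form has 2 nonzero rows, so rank(C) = 2.
The column space has dimension equal to the rank: 2.

2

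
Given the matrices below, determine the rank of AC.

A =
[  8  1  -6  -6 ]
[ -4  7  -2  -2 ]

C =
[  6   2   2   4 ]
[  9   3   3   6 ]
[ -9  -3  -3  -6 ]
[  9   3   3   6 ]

First compute AC:
[[ 57,  19,  19,  38],
 [ 39,  13,  13,  26]]
Now row reduce the product.
R2 ← R2 − (13/19)·R1: [0, 0, 0, 0]
1 nonzero row, so rank(AC) = 1.

1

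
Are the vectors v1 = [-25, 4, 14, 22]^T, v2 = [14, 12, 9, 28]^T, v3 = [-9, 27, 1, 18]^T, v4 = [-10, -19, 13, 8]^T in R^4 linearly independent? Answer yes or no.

yes

Form the matrix with these vectors as rows and row reduce.
R2 ← R2 + (14/25)·R1: [0, 356/25, 421/25, 1008/25]
R3 ← R3 − (9/25)·R1: [0, 639/25, -101/25, 252/25]
R4 ← R4 − (2/5)·R1: [0, -103/5, 37/5, -4/5]
R3 ← R3 − (639/356)·R2: [0, 0, -12199/356, -5544/89]
R4 ← R4 + (515/356)·R2: [0, 0, 11307/356, 5120/89]
R4 ← R4 + (11307/12199)·R3: [0, 0, 0, -232/1109]
4 nonzero rows, so the 4 vectors span a space of dimension 4.
Since 4 = 4, the vectors are linearly independent.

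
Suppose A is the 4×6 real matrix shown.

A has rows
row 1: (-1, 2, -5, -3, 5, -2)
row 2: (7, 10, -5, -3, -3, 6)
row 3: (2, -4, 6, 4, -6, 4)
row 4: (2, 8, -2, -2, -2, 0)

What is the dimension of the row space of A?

Row reduce to echelon form.
R2 ← R2 + (7)·R1: [0, 24, -40, -24, 32, -8]
R3 ← R3 + (2)·R1: [0, 0, -4, -2, 4, 0]
R4 ← R4 + (2)·R1: [0, 12, -12, -8, 8, -4]
R4 ← R4 − (1/2)·R2: [0, 0, 8, 4, -8, 0]
R4 ← R4 + (2)·R3: [0, 0, 0, 0, 0, 0]
Echelon form has 3 nonzero rows, so rank(A) = 3.
The row space has dimension equal to the rank: 3.

3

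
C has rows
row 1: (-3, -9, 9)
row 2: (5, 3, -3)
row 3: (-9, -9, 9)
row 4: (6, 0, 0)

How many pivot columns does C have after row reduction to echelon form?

2

Row reduce to echelon form.
R2 ← R2 + (5/3)·R1: [0, -12, 12]
R3 ← R3 − (3)·R1: [0, 18, -18]
R4 ← R4 + (2)·R1: [0, -18, 18]
R3 ← R3 + (3/2)·R2: [0, 0, 0]
R4 ← R4 − (3/2)·R2: [0, 0, 0]
Echelon form has 2 nonzero rows, so rank(C) = 2.
Each nonzero row contributes one pivot column: 2 pivot columns.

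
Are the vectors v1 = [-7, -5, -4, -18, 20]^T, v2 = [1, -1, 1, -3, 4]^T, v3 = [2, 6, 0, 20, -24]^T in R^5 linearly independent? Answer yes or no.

no

Form the matrix with these vectors as rows and row reduce.
R2 ← R2 + (1/7)·R1: [0, -12/7, 3/7, -39/7, 48/7]
R3 ← R3 + (2/7)·R1: [0, 32/7, -8/7, 104/7, -128/7]
R3 ← R3 + (8/3)·R2: [0, 0, 0, 0, 0]
2 nonzero rows, so the 3 vectors span a space of dimension 2.
Since 2 < 3, the vectors are linearly dependent.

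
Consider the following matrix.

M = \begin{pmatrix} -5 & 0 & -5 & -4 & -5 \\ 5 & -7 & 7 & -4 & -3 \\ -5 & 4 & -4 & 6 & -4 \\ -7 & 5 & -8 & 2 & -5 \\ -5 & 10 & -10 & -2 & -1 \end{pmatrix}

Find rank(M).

Row reduce to echelon form.
R2 ← R2 + R1: [0, -7, 2, -8, -8]
R3 ← R3 − R1: [0, 4, 1, 10, 1]
R4 ← R4 − (7/5)·R1: [0, 5, -1, 38/5, 2]
R5 ← R5 − R1: [0, 10, -5, 2, 4]
R3 ← R3 + (4/7)·R2: [0, 0, 15/7, 38/7, -25/7]
R4 ← R4 + (5/7)·R2: [0, 0, 3/7, 66/35, -26/7]
R5 ← R5 + (10/7)·R2: [0, 0, -15/7, -66/7, -52/7]
R4 ← R4 − (1/5)·R3: [0, 0, 0, 4/5, -3]
R5 ← R5 + R3: [0, 0, 0, -4, -11]
R5 ← R5 + (5)·R4: [0, 0, 0, 0, -26]
Echelon form has 5 nonzero rows, so rank(M) = 5.

5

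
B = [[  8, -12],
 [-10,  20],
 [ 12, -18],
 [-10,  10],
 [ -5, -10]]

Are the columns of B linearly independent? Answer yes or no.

yes

Row reduce B to echelon form.
R2 ← R2 + (5/4)·R1: [0, 5]
R3 ← R3 − (3/2)·R1: [0, 0]
R4 ← R4 + (5/4)·R1: [0, -5]
R5 ← R5 + (5/8)·R1: [0, -35/2]
R4 ← R4 + R2: [0, 0]
R5 ← R5 + (7/2)·R2: [0, 0]
2 pivots among 2 columns.
Every column is a pivot column, so the columns are linearly independent.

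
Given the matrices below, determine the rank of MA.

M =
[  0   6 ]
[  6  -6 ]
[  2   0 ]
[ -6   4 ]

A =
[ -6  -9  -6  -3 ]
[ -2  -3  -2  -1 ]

1

First compute MA:
[[-12, -18, -12,  -6],
 [-24, -36, -24, -12],
 [-12, -18, -12,  -6],
 [ 28,  42,  28,  14]]
Now row reduce the product.
R2 ← R2 − (2)·R1: [0, 0, 0, 0]
R3 ← R3 − R1: [0, 0, 0, 0]
R4 ← R4 + (7/3)·R1: [0, 0, 0, 0]
1 nonzero row, so rank(MA) = 1.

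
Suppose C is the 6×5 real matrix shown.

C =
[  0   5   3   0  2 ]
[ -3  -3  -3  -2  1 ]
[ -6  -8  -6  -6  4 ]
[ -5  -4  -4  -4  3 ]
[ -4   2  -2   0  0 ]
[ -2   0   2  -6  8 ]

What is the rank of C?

Row reduce to echelon form.
Swap R1 ↔ R2
R3 ← R3 − (2)·R1: [0, -2, 0, -2, 2]
R4 ← R4 − (5/3)·R1: [0, 1, 1, -2/3, 4/3]
R5 ← R5 − (4/3)·R1: [0, 6, 2, 8/3, -4/3]
R6 ← R6 − (2/3)·R1: [0, 2, 4, -14/3, 22/3]
R3 ← R3 + (2/5)·R2: [0, 0, 6/5, -2, 14/5]
R4 ← R4 − (1/5)·R2: [0, 0, 2/5, -2/3, 14/15]
R5 ← R5 − (6/5)·R2: [0, 0, -8/5, 8/3, -56/15]
R6 ← R6 − (2/5)·R2: [0, 0, 14/5, -14/3, 98/15]
R4 ← R4 − (1/3)·R3: [0, 0, 0, 0, 0]
R5 ← R5 + (4/3)·R3: [0, 0, 0, 0, 0]
R6 ← R6 − (7/3)·R3: [0, 0, 0, 0, 0]
Echelon form has 3 nonzero rows, so rank(C) = 3.

3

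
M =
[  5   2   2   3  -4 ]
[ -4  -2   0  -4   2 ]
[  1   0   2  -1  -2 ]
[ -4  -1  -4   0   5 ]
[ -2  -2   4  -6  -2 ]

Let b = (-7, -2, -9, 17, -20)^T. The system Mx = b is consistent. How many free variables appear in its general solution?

3

Row reduce the augmented matrix [M | b].
R2 ← R2 + (4/5)·R1: [0, -2/5, 8/5, -8/5, -6/5, -38/5]
R3 ← R3 − (1/5)·R1: [0, -2/5, 8/5, -8/5, -6/5, -38/5]
R4 ← R4 + (4/5)·R1: [0, 3/5, -12/5, 12/5, 9/5, 57/5]
R5 ← R5 + (2/5)·R1: [0, -6/5, 24/5, -24/5, -18/5, -114/5]
R3 ← R3 − R2: [0, 0, 0, 0, 0, 0]
R4 ← R4 + (3/2)·R2: [0, 0, 0, 0, 0, 0]
R5 ← R5 − (3)·R2: [0, 0, 0, 0, 0, 0]
The echelon form has 2 nonzero rows, and every pivot lies in the first 5 columns, so rank(M) = rank([M|b]) = 2.
The system is consistent.
Free variables = (unknowns) − (rank) = 5 − 2 = 3.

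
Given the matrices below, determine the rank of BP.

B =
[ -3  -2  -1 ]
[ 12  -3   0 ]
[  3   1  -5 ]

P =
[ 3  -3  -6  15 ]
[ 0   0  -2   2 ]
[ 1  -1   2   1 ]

First compute BP:
[[-10,  10,  20, -50],
 [ 36, -36, -66, 174],
 [  4,  -4, -30,  42]]
Now row reduce the product.
R2 ← R2 + (18/5)·R1: [0, 0, 6, -6]
R3 ← R3 + (2/5)·R1: [0, 0, -22, 22]
R3 ← R3 + (11/3)·R2: [0, 0, 0, 0]
2 nonzero rows, so rank(BP) = 2.

2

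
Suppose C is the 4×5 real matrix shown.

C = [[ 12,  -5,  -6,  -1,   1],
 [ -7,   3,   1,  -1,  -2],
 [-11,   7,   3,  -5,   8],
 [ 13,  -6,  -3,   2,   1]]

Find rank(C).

Row reduce to echelon form.
R2 ← R2 + (7/12)·R1: [0, 1/12, -5/2, -19/12, -17/12]
R3 ← R3 + (11/12)·R1: [0, 29/12, -5/2, -71/12, 107/12]
R4 ← R4 − (13/12)·R1: [0, -7/12, 7/2, 37/12, -1/12]
R3 ← R3 − (29)·R2: [0, 0, 70, 40, 50]
R4 ← R4 + (7)·R2: [0, 0, -14, -8, -10]
R4 ← R4 + (1/5)·R3: [0, 0, 0, 0, 0]
Echelon form has 3 nonzero rows, so rank(C) = 3.

3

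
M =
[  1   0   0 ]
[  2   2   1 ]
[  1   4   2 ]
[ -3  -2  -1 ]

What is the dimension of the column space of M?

2

Row reduce to echelon form.
R2 ← R2 − (2)·R1: [0, 2, 1]
R3 ← R3 − R1: [0, 4, 2]
R4 ← R4 + (3)·R1: [0, -2, -1]
R3 ← R3 − (2)·R2: [0, 0, 0]
R4 ← R4 + R2: [0, 0, 0]
Echelon form has 2 nonzero rows, so rank(M) = 2.
The column space has dimension equal to the rank: 2.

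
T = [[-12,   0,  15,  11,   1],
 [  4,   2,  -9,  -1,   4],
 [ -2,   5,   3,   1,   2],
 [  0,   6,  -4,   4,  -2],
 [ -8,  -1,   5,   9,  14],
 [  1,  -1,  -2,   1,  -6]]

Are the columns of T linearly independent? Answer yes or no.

no

Row reduce T to echelon form.
R2 ← R2 + (1/3)·R1: [0, 2, -4, 8/3, 13/3]
R3 ← R3 − (1/6)·R1: [0, 5, 1/2, -5/6, 11/6]
R5 ← R5 − (2/3)·R1: [0, -1, -5, 5/3, 40/3]
R6 ← R6 + (1/12)·R1: [0, -1, -3/4, 23/12, -71/12]
R3 ← R3 − (5/2)·R2: [0, 0, 21/2, -15/2, -9]
R4 ← R4 − (3)·R2: [0, 0, 8, -4, -15]
R5 ← R5 + (1/2)·R2: [0, 0, -7, 3, 31/2]
R6 ← R6 + (1/2)·R2: [0, 0, -11/4, 13/4, -15/4]
R4 ← R4 − (16/21)·R3: [0, 0, 0, 12/7, -57/7]
R5 ← R5 + (2/3)·R3: [0, 0, 0, -2, 19/2]
R6 ← R6 + (11/42)·R3: [0, 0, 0, 9/7, -171/28]
R5 ← R5 + (7/6)·R4: [0, 0, 0, 0, 0]
R6 ← R6 − (3/4)·R4: [0, 0, 0, 0, 0]
4 pivots among 5 columns.
Only 4 < 5 pivot columns, so the columns are linearly dependent.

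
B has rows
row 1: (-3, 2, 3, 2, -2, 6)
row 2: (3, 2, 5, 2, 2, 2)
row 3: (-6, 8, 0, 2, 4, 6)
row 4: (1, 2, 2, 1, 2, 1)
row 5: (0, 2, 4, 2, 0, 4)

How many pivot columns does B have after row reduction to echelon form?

Row reduce to echelon form.
R2 ← R2 + R1: [0, 4, 8, 4, 0, 8]
R3 ← R3 − (2)·R1: [0, 4, -6, -2, 8, -6]
R4 ← R4 + (1/3)·R1: [0, 8/3, 3, 5/3, 4/3, 3]
R3 ← R3 − R2: [0, 0, -14, -6, 8, -14]
R4 ← R4 − (2/3)·R2: [0, 0, -7/3, -1, 4/3, -7/3]
R5 ← R5 − (1/2)·R2: [0, 0, 0, 0, 0, 0]
R4 ← R4 − (1/6)·R3: [0, 0, 0, 0, 0, 0]
Echelon form has 3 nonzero rows, so rank(B) = 3.
Each nonzero row contributes one pivot column: 3 pivot columns.

3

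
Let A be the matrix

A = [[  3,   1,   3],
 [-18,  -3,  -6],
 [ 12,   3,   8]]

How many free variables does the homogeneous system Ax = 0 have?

1

Row reduce to echelon form.
R2 ← R2 + (6)·R1: [0, 3, 12]
R3 ← R3 − (4)·R1: [0, -1, -4]
R3 ← R3 + (1/3)·R2: [0, 0, 0]
2 nonzero rows, so rank(A) = 2.
A has 3 columns; by rank–nullity, nullity = 3 − 2 = 1.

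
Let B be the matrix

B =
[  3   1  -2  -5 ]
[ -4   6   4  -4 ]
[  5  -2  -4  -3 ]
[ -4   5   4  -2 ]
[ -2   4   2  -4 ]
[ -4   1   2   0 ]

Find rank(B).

Row reduce to echelon form.
R2 ← R2 + (4/3)·R1: [0, 22/3, 4/3, -32/3]
R3 ← R3 − (5/3)·R1: [0, -11/3, -2/3, 16/3]
R4 ← R4 + (4/3)·R1: [0, 19/3, 4/3, -26/3]
R5 ← R5 + (2/3)·R1: [0, 14/3, 2/3, -22/3]
R6 ← R6 + (4/3)·R1: [0, 7/3, -2/3, -20/3]
R3 ← R3 + (1/2)·R2: [0, 0, 0, 0]
R4 ← R4 − (19/22)·R2: [0, 0, 2/11, 6/11]
R5 ← R5 − (7/11)·R2: [0, 0, -2/11, -6/11]
R6 ← R6 − (7/22)·R2: [0, 0, -12/11, -36/11]
Swap R3 ↔ R4
R5 ← R5 + R3: [0, 0, 0, 0]
R6 ← R6 + (6)·R3: [0, 0, 0, 0]
Echelon form has 3 nonzero rows, so rank(B) = 3.

3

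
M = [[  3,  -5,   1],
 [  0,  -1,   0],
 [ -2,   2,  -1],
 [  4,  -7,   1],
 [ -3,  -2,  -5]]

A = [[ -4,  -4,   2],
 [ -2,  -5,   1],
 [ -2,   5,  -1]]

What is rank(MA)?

3

First compute MA:
[[ -4,  18,   0],
 [  2,   5,  -1],
 [  6,  -7,  -1],
 [ -4,  24,   0],
 [ 26,  -3,  -3]]
Now row reduce the product.
R2 ← R2 + (1/2)·R1: [0, 14, -1]
R3 ← R3 + (3/2)·R1: [0, 20, -1]
R4 ← R4 − R1: [0, 6, 0]
R5 ← R5 + (13/2)·R1: [0, 114, -3]
R3 ← R3 − (10/7)·R2: [0, 0, 3/7]
R4 ← R4 − (3/7)·R2: [0, 0, 3/7]
R5 ← R5 − (57/7)·R2: [0, 0, 36/7]
R4 ← R4 − R3: [0, 0, 0]
R5 ← R5 − (12)·R3: [0, 0, 0]
3 nonzero rows, so rank(MA) = 3.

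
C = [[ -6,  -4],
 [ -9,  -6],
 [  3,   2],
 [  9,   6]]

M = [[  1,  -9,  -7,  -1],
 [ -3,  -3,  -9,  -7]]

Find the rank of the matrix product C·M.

First compute CM:
[[  6,  66,  78,  34],
 [  9,  99, 117,  51],
 [ -3, -33, -39, -17],
 [ -9, -99, -117, -51]]
Now row reduce the product.
R2 ← R2 − (3/2)·R1: [0, 0, 0, 0]
R3 ← R3 + (1/2)·R1: [0, 0, 0, 0]
R4 ← R4 + (3/2)·R1: [0, 0, 0, 0]
1 nonzero row, so rank(CM) = 1.

1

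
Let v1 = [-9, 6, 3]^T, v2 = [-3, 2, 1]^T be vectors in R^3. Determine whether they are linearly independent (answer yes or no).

no

Form the matrix with these vectors as rows and row reduce.
R2 ← R2 − (1/3)·R1: [0, 0, 0]
1 nonzero row, so the 2 vectors span a space of dimension 1.
Since 1 < 2, the vectors are linearly dependent.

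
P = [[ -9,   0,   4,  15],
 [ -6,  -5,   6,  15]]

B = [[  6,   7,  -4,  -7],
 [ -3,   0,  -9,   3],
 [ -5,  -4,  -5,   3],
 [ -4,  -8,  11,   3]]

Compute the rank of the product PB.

First compute PB:
[[-134, -199, 181, 120],
 [-111, -186, 204,  90]]
Now row reduce the product.
R2 ← R2 − (111/134)·R1: [0, -2835/134, 7245/134, -630/67]
2 nonzero rows, so rank(PB) = 2.

2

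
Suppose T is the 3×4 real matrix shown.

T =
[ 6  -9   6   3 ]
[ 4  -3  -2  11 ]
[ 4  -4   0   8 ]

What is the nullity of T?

2

Row reduce to echelon form.
R2 ← R2 − (2/3)·R1: [0, 3, -6, 9]
R3 ← R3 − (2/3)·R1: [0, 2, -4, 6]
R3 ← R3 − (2/3)·R2: [0, 0, 0, 0]
2 nonzero rows, so rank(T) = 2.
T has 4 columns; by rank–nullity, nullity = 4 − 2 = 2.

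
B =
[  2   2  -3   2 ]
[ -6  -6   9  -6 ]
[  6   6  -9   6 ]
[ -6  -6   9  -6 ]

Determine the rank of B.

1

Row reduce to echelon form.
R2 ← R2 + (3)·R1: [0, 0, 0, 0]
R3 ← R3 − (3)·R1: [0, 0, 0, 0]
R4 ← R4 + (3)·R1: [0, 0, 0, 0]
Echelon form has 1 nonzero row, so rank(B) = 1.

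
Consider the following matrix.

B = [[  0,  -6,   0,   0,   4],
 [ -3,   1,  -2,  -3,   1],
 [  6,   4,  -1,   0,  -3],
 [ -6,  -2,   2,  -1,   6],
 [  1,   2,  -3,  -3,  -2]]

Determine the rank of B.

Row reduce to echelon form.
Swap R1 ↔ R2
R3 ← R3 + (2)·R1: [0, 6, -5, -6, -1]
R4 ← R4 − (2)·R1: [0, -4, 6, 5, 4]
R5 ← R5 + (1/3)·R1: [0, 7/3, -11/3, -4, -5/3]
R3 ← R3 + R2: [0, 0, -5, -6, 3]
R4 ← R4 − (2/3)·R2: [0, 0, 6, 5, 4/3]
R5 ← R5 + (7/18)·R2: [0, 0, -11/3, -4, -1/9]
R4 ← R4 + (6/5)·R3: [0, 0, 0, -11/5, 74/15]
R5 ← R5 − (11/15)·R3: [0, 0, 0, 2/5, -104/45]
R5 ← R5 + (2/11)·R4: [0, 0, 0, 0, -140/99]
Echelon form has 5 nonzero rows, so rank(B) = 5.

5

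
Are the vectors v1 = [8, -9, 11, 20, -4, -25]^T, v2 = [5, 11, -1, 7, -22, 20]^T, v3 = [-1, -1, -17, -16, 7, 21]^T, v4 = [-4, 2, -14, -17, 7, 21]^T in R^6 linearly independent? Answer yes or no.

yes

Form the matrix with these vectors as rows and row reduce.
R2 ← R2 − (5/8)·R1: [0, 133/8, -63/8, -11/2, -39/2, 285/8]
R3 ← R3 + (1/8)·R1: [0, -17/8, -125/8, -27/2, 13/2, 143/8]
R4 ← R4 + (1/2)·R1: [0, -5/2, -17/2, -7, 5, 17/2]
R3 ← R3 + (17/133)·R2: [0, 0, -316/19, -1889/133, 533/133, 157/7]
R4 ← R4 + (20/133)·R2: [0, 0, -184/19, -1041/133, 275/133, 97/7]
R4 ← R4 − (46/79)·R3: [0, 0, 0, 35/79, -21/79, 63/79]
4 nonzero rows, so the 4 vectors span a space of dimension 4.
Since 4 = 4, the vectors are linearly independent.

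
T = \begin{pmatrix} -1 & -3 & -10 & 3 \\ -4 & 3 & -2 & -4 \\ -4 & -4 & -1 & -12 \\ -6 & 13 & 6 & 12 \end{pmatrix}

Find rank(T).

4

Row reduce to echelon form.
R2 ← R2 − (4)·R1: [0, 15, 38, -16]
R3 ← R3 − (4)·R1: [0, 8, 39, -24]
R4 ← R4 − (6)·R1: [0, 31, 66, -6]
R3 ← R3 − (8/15)·R2: [0, 0, 281/15, -232/15]
R4 ← R4 − (31/15)·R2: [0, 0, -188/15, 406/15]
R4 ← R4 + (188/281)·R3: [0, 0, 0, 4698/281]
Echelon form has 4 nonzero rows, so rank(T) = 4.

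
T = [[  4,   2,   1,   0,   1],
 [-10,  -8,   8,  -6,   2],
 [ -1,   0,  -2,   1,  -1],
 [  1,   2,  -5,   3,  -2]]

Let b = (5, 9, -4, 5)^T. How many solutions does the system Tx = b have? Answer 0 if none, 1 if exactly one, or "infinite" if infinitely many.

Row reduce the augmented matrix [T | b].
R2 ← R2 + (5/2)·R1: [0, -3, 21/2, -6, 9/2, 43/2]
R3 ← R3 + (1/4)·R1: [0, 1/2, -7/4, 1, -3/4, -11/4]
R4 ← R4 − (1/4)·R1: [0, 3/2, -21/4, 3, -9/4, 15/4]
R3 ← R3 + (1/6)·R2: [0, 0, 0, 0, 0, 5/6]
R4 ← R4 + (1/2)·R2: [0, 0, 0, 0, 0, 29/2]
R4 ← R4 − (87/5)·R3: [0, 0, 0, 0, 0, 0]
The echelon form has 3 nonzero rows; the last pivot sits in the augmented column, so rank(T) = 2 but rank([T|b]) = 3.
Since the ranks differ, the system is inconsistent.
It has no solutions.

0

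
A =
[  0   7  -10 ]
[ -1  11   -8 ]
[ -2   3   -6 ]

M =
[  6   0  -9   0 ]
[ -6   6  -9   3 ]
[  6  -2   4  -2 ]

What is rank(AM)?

3

First compute AM:
[[-102,  62, -103,  41],
 [-120,  82, -122,  49],
 [-66,  30, -33,  21]]
Now row reduce the product.
R2 ← R2 − (20/17)·R1: [0, 154/17, -14/17, 13/17]
R3 ← R3 − (11/17)·R1: [0, -172/17, 572/17, -94/17]
R3 ← R3 + (86/77)·R2: [0, 0, 360/11, -360/77]
3 nonzero rows, so rank(AM) = 3.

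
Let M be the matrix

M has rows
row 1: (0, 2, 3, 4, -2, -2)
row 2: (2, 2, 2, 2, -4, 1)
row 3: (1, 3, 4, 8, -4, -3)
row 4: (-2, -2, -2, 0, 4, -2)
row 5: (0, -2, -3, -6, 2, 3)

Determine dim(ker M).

3

Row reduce to echelon form.
Swap R1 ↔ R2
R3 ← R3 − (1/2)·R1: [0, 2, 3, 7, -2, -7/2]
R4 ← R4 + R1: [0, 0, 0, 2, 0, -1]
R3 ← R3 − R2: [0, 0, 0, 3, 0, -3/2]
R5 ← R5 + R2: [0, 0, 0, -2, 0, 1]
R4 ← R4 − (2/3)·R3: [0, 0, 0, 0, 0, 0]
R5 ← R5 + (2/3)·R3: [0, 0, 0, 0, 0, 0]
3 nonzero rows, so rank(M) = 3.
M has 6 columns; by rank–nullity, nullity = 6 − 3 = 3.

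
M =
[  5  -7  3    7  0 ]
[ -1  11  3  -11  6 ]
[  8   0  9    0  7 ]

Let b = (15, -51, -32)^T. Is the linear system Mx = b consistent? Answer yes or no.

Row reduce the augmented matrix [M | b].
R2 ← R2 + (1/5)·R1: [0, 48/5, 18/5, -48/5, 6, -48]
R3 ← R3 − (8/5)·R1: [0, 56/5, 21/5, -56/5, 7, -56]
R3 ← R3 − (7/6)·R2: [0, 0, 0, 0, 0, 0]
The echelon form has 2 nonzero rows, and every pivot lies in the first 5 columns, so rank(M) = rank([M|b]) = 2.
The system is consistent.

yes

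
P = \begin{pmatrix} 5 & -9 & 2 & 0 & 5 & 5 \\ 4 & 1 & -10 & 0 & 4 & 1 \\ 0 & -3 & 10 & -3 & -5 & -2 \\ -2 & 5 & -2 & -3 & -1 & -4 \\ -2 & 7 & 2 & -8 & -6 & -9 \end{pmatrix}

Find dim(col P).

4

Row reduce to echelon form.
R2 ← R2 − (4/5)·R1: [0, 41/5, -58/5, 0, 0, -3]
R4 ← R4 + (2/5)·R1: [0, 7/5, -6/5, -3, 1, -2]
R5 ← R5 + (2/5)·R1: [0, 17/5, 14/5, -8, -4, -7]
R3 ← R3 + (15/41)·R2: [0, 0, 236/41, -3, -5, -127/41]
R4 ← R4 − (7/41)·R2: [0, 0, 32/41, -3, 1, -61/41]
R5 ← R5 − (17/41)·R2: [0, 0, 312/41, -8, -4, -236/41]
R4 ← R4 − (8/59)·R3: [0, 0, 0, -153/59, 99/59, -63/59]
R5 ← R5 − (78/59)·R3: [0, 0, 0, -238/59, 154/59, -98/59]
R5 ← R5 − (14/9)·R4: [0, 0, 0, 0, 0, 0]
Echelon form has 4 nonzero rows, so rank(P) = 4.
The column space has dimension equal to the rank: 4.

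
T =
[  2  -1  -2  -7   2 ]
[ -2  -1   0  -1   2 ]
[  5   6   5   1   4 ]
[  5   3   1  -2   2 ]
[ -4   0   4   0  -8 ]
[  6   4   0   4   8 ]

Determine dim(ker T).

1

Row reduce to echelon form.
R2 ← R2 + R1: [0, -2, -2, -8, 4]
R3 ← R3 − (5/2)·R1: [0, 17/2, 10, 37/2, -1]
R4 ← R4 − (5/2)·R1: [0, 11/2, 6, 31/2, -3]
R5 ← R5 + (2)·R1: [0, -2, 0, -14, -4]
R6 ← R6 − (3)·R1: [0, 7, 6, 25, 2]
R3 ← R3 + (17/4)·R2: [0, 0, 3/2, -31/2, 16]
R4 ← R4 + (11/4)·R2: [0, 0, 1/2, -13/2, 8]
R5 ← R5 − R2: [0, 0, 2, -6, -8]
R6 ← R6 + (7/2)·R2: [0, 0, -1, -3, 16]
R4 ← R4 − (1/3)·R3: [0, 0, 0, -4/3, 8/3]
R5 ← R5 − (4/3)·R3: [0, 0, 0, 44/3, -88/3]
R6 ← R6 + (2/3)·R3: [0, 0, 0, -40/3, 80/3]
R5 ← R5 + (11)·R4: [0, 0, 0, 0, 0]
R6 ← R6 − (10)·R4: [0, 0, 0, 0, 0]
4 nonzero rows, so rank(T) = 4.
T has 5 columns; by rank–nullity, nullity = 5 − 4 = 1.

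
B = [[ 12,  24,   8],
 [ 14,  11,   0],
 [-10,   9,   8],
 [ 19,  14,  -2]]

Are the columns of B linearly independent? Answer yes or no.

Row reduce B to echelon form.
R2 ← R2 − (7/6)·R1: [0, -17, -28/3]
R3 ← R3 + (5/6)·R1: [0, 29, 44/3]
R4 ← R4 − (19/12)·R1: [0, -24, -44/3]
R3 ← R3 + (29/17)·R2: [0, 0, -64/51]
R4 ← R4 − (24/17)·R2: [0, 0, -76/51]
R4 ← R4 − (19/16)·R3: [0, 0, 0]
3 pivots among 3 columns.
Every column is a pivot column, so the columns are linearly independent.

yes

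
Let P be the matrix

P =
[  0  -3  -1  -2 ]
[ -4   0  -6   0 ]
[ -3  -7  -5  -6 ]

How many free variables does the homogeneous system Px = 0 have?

Row reduce to echelon form.
Swap R1 ↔ R2
R3 ← R3 − (3/4)·R1: [0, -7, -1/2, -6]
R3 ← R3 − (7/3)·R2: [0, 0, 11/6, -4/3]
3 nonzero rows, so rank(P) = 3.
P has 4 columns; by rank–nullity, nullity = 4 − 3 = 1.

1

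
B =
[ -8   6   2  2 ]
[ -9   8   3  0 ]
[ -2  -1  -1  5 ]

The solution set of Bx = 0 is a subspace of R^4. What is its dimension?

2

Row reduce to echelon form.
R2 ← R2 − (9/8)·R1: [0, 5/4, 3/4, -9/4]
R3 ← R3 − (1/4)·R1: [0, -5/2, -3/2, 9/2]
R3 ← R3 + (2)·R2: [0, 0, 0, 0]
2 nonzero rows, so rank(B) = 2.
B has 4 columns; by rank–nullity, nullity = 4 − 2 = 2.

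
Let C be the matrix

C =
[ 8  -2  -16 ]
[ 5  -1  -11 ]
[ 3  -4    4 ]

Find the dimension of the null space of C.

0

Row reduce to echelon form.
R2 ← R2 − (5/8)·R1: [0, 1/4, -1]
R3 ← R3 − (3/8)·R1: [0, -13/4, 10]
R3 ← R3 + (13)·R2: [0, 0, -3]
3 nonzero rows, so rank(C) = 3.
C has 3 columns; by rank–nullity, nullity = 3 − 3 = 0.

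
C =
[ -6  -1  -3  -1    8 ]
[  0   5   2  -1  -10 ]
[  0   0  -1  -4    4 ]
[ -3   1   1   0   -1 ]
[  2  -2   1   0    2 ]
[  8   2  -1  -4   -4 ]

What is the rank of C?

4

Row reduce to echelon form.
R4 ← R4 − (1/2)·R1: [0, 3/2, 5/2, 1/2, -5]
R5 ← R5 + (1/3)·R1: [0, -7/3, 0, -1/3, 14/3]
R6 ← R6 + (4/3)·R1: [0, 2/3, -5, -16/3, 20/3]
R4 ← R4 − (3/10)·R2: [0, 0, 19/10, 4/5, -2]
R5 ← R5 + (7/15)·R2: [0, 0, 14/15, -4/5, 0]
R6 ← R6 − (2/15)·R2: [0, 0, -79/15, -26/5, 8]
R4 ← R4 + (19/10)·R3: [0, 0, 0, -34/5, 28/5]
R5 ← R5 + (14/15)·R3: [0, 0, 0, -68/15, 56/15]
R6 ← R6 − (79/15)·R3: [0, 0, 0, 238/15, -196/15]
R5 ← R5 − (2/3)·R4: [0, 0, 0, 0, 0]
R6 ← R6 + (7/3)·R4: [0, 0, 0, 0, 0]
Echelon form has 4 nonzero rows, so rank(C) = 4.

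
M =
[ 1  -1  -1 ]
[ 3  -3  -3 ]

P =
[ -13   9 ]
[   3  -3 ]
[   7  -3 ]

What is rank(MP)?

First compute MP:
[[-23,  15],
 [-69,  45]]
Now row reduce the product.
R2 ← R2 − (3)·R1: [0, 0]
1 nonzero row, so rank(MP) = 1.

1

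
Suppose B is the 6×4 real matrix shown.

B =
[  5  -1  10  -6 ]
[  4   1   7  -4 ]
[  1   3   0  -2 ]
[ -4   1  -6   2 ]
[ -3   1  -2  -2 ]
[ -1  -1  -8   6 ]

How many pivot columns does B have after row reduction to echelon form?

4

Row reduce to echelon form.
R2 ← R2 − (4/5)·R1: [0, 9/5, -1, 4/5]
R3 ← R3 − (1/5)·R1: [0, 16/5, -2, -4/5]
R4 ← R4 + (4/5)·R1: [0, 1/5, 2, -14/5]
R5 ← R5 + (3/5)·R1: [0, 2/5, 4, -28/5]
R6 ← R6 + (1/5)·R1: [0, -6/5, -6, 24/5]
R3 ← R3 − (16/9)·R2: [0, 0, -2/9, -20/9]
R4 ← R4 − (1/9)·R2: [0, 0, 19/9, -26/9]
R5 ← R5 − (2/9)·R2: [0, 0, 38/9, -52/9]
R6 ← R6 + (2/3)·R2: [0, 0, -20/3, 16/3]
R4 ← R4 + (19/2)·R3: [0, 0, 0, -24]
R5 ← R5 + (19)·R3: [0, 0, 0, -48]
R6 ← R6 − (30)·R3: [0, 0, 0, 72]
R5 ← R5 − (2)·R4: [0, 0, 0, 0]
R6 ← R6 + (3)·R4: [0, 0, 0, 0]
Echelon form has 4 nonzero rows, so rank(B) = 4.
Each nonzero row contributes one pivot column: 4 pivot columns.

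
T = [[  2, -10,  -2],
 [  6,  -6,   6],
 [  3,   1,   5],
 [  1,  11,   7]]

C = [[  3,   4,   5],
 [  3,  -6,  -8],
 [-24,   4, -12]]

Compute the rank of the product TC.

2

First compute TC:
[[ 24,  60, 114],
 [-144,  84,   6],
 [-108,  26, -53],
 [-132, -34, -167]]
Now row reduce the product.
R2 ← R2 + (6)·R1: [0, 444, 690]
R3 ← R3 + (9/2)·R1: [0, 296, 460]
R4 ← R4 + (11/2)·R1: [0, 296, 460]
R3 ← R3 − (2/3)·R2: [0, 0, 0]
R4 ← R4 − (2/3)·R2: [0, 0, 0]
2 nonzero rows, so rank(TC) = 2.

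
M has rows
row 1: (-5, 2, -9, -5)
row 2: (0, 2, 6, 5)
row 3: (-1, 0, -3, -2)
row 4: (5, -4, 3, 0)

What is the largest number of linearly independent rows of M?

2

Row reduce to echelon form.
R3 ← R3 − (1/5)·R1: [0, -2/5, -6/5, -1]
R4 ← R4 + R1: [0, -2, -6, -5]
R3 ← R3 + (1/5)·R2: [0, 0, 0, 0]
R4 ← R4 + R2: [0, 0, 0, 0]
Echelon form has 2 nonzero rows, so rank(M) = 2.
The rank gives the maximum number of linearly independent rows: 2.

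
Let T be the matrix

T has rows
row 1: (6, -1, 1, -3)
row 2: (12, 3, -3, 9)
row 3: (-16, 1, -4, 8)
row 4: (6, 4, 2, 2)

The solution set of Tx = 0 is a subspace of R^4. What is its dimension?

Row reduce to echelon form.
R2 ← R2 − (2)·R1: [0, 5, -5, 15]
R3 ← R3 + (8/3)·R1: [0, -5/3, -4/3, 0]
R4 ← R4 − R1: [0, 5, 1, 5]
R3 ← R3 + (1/3)·R2: [0, 0, -3, 5]
R4 ← R4 − R2: [0, 0, 6, -10]
R4 ← R4 + (2)·R3: [0, 0, 0, 0]
3 nonzero rows, so rank(T) = 3.
T has 4 columns; by rank–nullity, nullity = 4 − 3 = 1.

1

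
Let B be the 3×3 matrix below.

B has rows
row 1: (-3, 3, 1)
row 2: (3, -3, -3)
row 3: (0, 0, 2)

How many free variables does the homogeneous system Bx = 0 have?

Row reduce to echelon form.
R2 ← R2 + R1: [0, 0, -2]
R3 ← R3 + R2: [0, 0, 0]
2 nonzero rows, so rank(B) = 2.
B has 3 columns; by rank–nullity, nullity = 3 − 2 = 1.

1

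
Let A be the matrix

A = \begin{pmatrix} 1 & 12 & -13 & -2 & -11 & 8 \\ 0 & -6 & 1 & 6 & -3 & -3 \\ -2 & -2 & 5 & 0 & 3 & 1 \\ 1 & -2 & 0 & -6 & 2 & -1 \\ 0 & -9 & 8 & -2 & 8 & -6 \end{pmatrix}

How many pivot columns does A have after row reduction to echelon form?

Row reduce to echelon form.
R3 ← R3 + (2)·R1: [0, 22, -21, -4, -19, 17]
R4 ← R4 − R1: [0, -14, 13, -4, 13, -9]
R3 ← R3 + (11/3)·R2: [0, 0, -52/3, 18, -30, 6]
R4 ← R4 − (7/3)·R2: [0, 0, 32/3, -18, 20, -2]
R5 ← R5 − (3/2)·R2: [0, 0, 13/2, -11, 25/2, -3/2]
R4 ← R4 + (8/13)·R3: [0, 0, 0, -90/13, 20/13, 22/13]
R5 ← R5 + (3/8)·R3: [0, 0, 0, -17/4, 5/4, 3/4]
R5 ← R5 − (221/360)·R4: [0, 0, 0, 0, 11/36, -13/45]
Echelon form has 5 nonzero rows, so rank(A) = 5.
Each nonzero row contributes one pivot column: 5 pivot columns.

5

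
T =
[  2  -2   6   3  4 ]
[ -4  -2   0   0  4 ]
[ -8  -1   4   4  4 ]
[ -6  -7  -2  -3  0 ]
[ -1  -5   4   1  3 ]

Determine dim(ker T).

1

Row reduce to echelon form.
R2 ← R2 + (2)·R1: [0, -6, 12, 6, 12]
R3 ← R3 + (4)·R1: [0, -9, 28, 16, 20]
R4 ← R4 + (3)·R1: [0, -13, 16, 6, 12]
R5 ← R5 + (1/2)·R1: [0, -6, 7, 5/2, 5]
R3 ← R3 − (3/2)·R2: [0, 0, 10, 7, 2]
R4 ← R4 − (13/6)·R2: [0, 0, -10, -7, -14]
R5 ← R5 − R2: [0, 0, -5, -7/2, -7]
R4 ← R4 + R3: [0, 0, 0, 0, -12]
R5 ← R5 + (1/2)·R3: [0, 0, 0, 0, -6]
R5 ← R5 − (1/2)·R4: [0, 0, 0, 0, 0]
4 nonzero rows, so rank(T) = 4.
T has 5 columns; by rank–nullity, nullity = 5 − 4 = 1.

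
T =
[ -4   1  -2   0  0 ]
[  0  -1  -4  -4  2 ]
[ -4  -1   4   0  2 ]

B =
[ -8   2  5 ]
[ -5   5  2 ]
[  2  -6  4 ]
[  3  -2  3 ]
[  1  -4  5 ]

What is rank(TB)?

First compute TB:
[[ 23,   9, -26],
 [-13,  19, -20],
 [ 47, -45,   4]]
Now row reduce the product.
R2 ← R2 + (13/23)·R1: [0, 554/23, -798/23]
R3 ← R3 − (47/23)·R1: [0, -1458/23, 1314/23]
R3 ← R3 + (729/277)·R2: [0, 0, -9468/277]
3 nonzero rows, so rank(TB) = 3.

3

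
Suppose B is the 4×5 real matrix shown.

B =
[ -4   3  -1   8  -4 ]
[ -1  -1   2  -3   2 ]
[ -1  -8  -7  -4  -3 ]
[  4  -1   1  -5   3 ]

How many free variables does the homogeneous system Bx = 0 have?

2

Row reduce to echelon form.
R2 ← R2 − (1/4)·R1: [0, -7/4, 9/4, -5, 3]
R3 ← R3 − (1/4)·R1: [0, -35/4, -27/4, -6, -2]
R4 ← R4 + R1: [0, 2, 0, 3, -1]
R3 ← R3 − (5)·R2: [0, 0, -18, 19, -17]
R4 ← R4 + (8/7)·R2: [0, 0, 18/7, -19/7, 17/7]
R4 ← R4 + (1/7)·R3: [0, 0, 0, 0, 0]
3 nonzero rows, so rank(B) = 3.
B has 5 columns; by rank–nullity, nullity = 5 − 3 = 2.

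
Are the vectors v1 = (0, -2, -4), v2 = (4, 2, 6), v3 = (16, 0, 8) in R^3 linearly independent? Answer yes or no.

Form the matrix with these vectors as rows and row reduce.
Swap R1 ↔ R2
R3 ← R3 − (4)·R1: [0, -8, -16]
R3 ← R3 − (4)·R2: [0, 0, 0]
2 nonzero rows, so the 3 vectors span a space of dimension 2.
Since 2 < 3, the vectors are linearly dependent.

no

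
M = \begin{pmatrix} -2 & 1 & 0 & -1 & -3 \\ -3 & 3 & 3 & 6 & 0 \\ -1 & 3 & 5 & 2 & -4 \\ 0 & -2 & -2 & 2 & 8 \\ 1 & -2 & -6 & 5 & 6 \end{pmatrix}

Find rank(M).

Row reduce to echelon form.
R2 ← R2 − (3/2)·R1: [0, 3/2, 3, 15/2, 9/2]
R3 ← R3 − (1/2)·R1: [0, 5/2, 5, 5/2, -5/2]
R5 ← R5 + (1/2)·R1: [0, -3/2, -6, 9/2, 9/2]
R3 ← R3 − (5/3)·R2: [0, 0, 0, -10, -10]
R4 ← R4 + (4/3)·R2: [0, 0, 2, 12, 14]
R5 ← R5 + R2: [0, 0, -3, 12, 9]
Swap R3 ↔ R4
R5 ← R5 + (3/2)·R3: [0, 0, 0, 30, 30]
R5 ← R5 + (3)·R4: [0, 0, 0, 0, 0]
Echelon form has 4 nonzero rows, so rank(M) = 4.

4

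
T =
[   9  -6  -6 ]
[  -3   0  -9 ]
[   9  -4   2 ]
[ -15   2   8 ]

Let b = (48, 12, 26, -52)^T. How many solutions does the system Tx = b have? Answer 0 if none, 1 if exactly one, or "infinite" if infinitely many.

1

Row reduce the augmented matrix [T | b].
R2 ← R2 + (1/3)·R1: [0, -2, -11, 28]
R3 ← R3 − R1: [0, 2, 8, -22]
R4 ← R4 + (5/3)·R1: [0, -8, -2, 28]
R3 ← R3 + R2: [0, 0, -3, 6]
R4 ← R4 − (4)·R2: [0, 0, 42, -84]
R4 ← R4 + (14)·R3: [0, 0, 0, 0]
The echelon form has 3 nonzero rows, and every pivot lies in the first 3 columns, so rank(T) = rank([T|b]) = 3.
The system is consistent.
rank = 3 = number of unknowns, so the solution is unique.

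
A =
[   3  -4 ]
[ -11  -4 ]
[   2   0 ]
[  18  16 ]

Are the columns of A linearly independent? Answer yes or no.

Row reduce A to echelon form.
R2 ← R2 + (11/3)·R1: [0, -56/3]
R3 ← R3 − (2/3)·R1: [0, 8/3]
R4 ← R4 − (6)·R1: [0, 40]
R3 ← R3 + (1/7)·R2: [0, 0]
R4 ← R4 + (15/7)·R2: [0, 0]
2 pivots among 2 columns.
Every column is a pivot column, so the columns are linearly independent.

yes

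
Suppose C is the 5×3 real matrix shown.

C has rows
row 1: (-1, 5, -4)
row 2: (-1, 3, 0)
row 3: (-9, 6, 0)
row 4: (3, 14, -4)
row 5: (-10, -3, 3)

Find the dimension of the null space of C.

Row reduce to echelon form.
R2 ← R2 − R1: [0, -2, 4]
R3 ← R3 − (9)·R1: [0, -39, 36]
R4 ← R4 + (3)·R1: [0, 29, -16]
R5 ← R5 − (10)·R1: [0, -53, 43]
R3 ← R3 − (39/2)·R2: [0, 0, -42]
R4 ← R4 + (29/2)·R2: [0, 0, 42]
R5 ← R5 − (53/2)·R2: [0, 0, -63]
R4 ← R4 + R3: [0, 0, 0]
R5 ← R5 − (3/2)·R3: [0, 0, 0]
3 nonzero rows, so rank(C) = 3.
C has 3 columns; by rank–nullity, nullity = 3 − 3 = 0.

0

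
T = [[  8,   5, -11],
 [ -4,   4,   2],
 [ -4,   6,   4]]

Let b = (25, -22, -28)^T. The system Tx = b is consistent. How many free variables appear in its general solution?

0

Row reduce the augmented matrix [T | b].
R2 ← R2 + (1/2)·R1: [0, 13/2, -7/2, -19/2]
R3 ← R3 + (1/2)·R1: [0, 17/2, -3/2, -31/2]
R3 ← R3 − (17/13)·R2: [0, 0, 40/13, -40/13]
The echelon form has 3 nonzero rows, and every pivot lies in the first 3 columns, so rank(T) = rank([T|b]) = 3.
The system is consistent.
Free variables = (unknowns) − (rank) = 3 − 3 = 0.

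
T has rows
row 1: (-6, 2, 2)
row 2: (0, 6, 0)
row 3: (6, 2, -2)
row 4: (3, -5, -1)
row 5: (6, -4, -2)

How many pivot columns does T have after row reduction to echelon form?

Row reduce to echelon form.
R3 ← R3 + R1: [0, 4, 0]
R4 ← R4 + (1/2)·R1: [0, -4, 0]
R5 ← R5 + R1: [0, -2, 0]
R3 ← R3 − (2/3)·R2: [0, 0, 0]
R4 ← R4 + (2/3)·R2: [0, 0, 0]
R5 ← R5 + (1/3)·R2: [0, 0, 0]
Echelon form has 2 nonzero rows, so rank(T) = 2.
Each nonzero row contributes one pivot column: 2 pivot columns.

2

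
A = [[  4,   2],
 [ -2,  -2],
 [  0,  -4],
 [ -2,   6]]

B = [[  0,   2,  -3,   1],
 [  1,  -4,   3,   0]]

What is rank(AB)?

First compute AB:
[[  2,   0,  -6,   4],
 [ -2,   4,   0,  -2],
 [ -4,  16, -12,   0],
 [  6, -28,  24,  -2]]
Now row reduce the product.
R2 ← R2 + R1: [0, 4, -6, 2]
R3 ← R3 + (2)·R1: [0, 16, -24, 8]
R4 ← R4 − (3)·R1: [0, -28, 42, -14]
R3 ← R3 − (4)·R2: [0, 0, 0, 0]
R4 ← R4 + (7)·R2: [0, 0, 0, 0]
2 nonzero rows, so rank(AB) = 2.

2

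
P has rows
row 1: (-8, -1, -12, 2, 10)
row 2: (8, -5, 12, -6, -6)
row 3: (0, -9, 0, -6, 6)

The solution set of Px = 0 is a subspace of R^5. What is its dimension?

Row reduce to echelon form.
R2 ← R2 + R1: [0, -6, 0, -4, 4]
R3 ← R3 − (3/2)·R2: [0, 0, 0, 0, 0]
2 nonzero rows, so rank(P) = 2.
P has 5 columns; by rank–nullity, nullity = 5 − 2 = 3.

3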